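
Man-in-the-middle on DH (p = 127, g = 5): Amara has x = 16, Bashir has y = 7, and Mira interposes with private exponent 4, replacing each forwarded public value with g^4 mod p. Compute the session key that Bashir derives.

107

Bashir receives Mira's public value M = 5^4 mod 127 instead of the honest one.
5^1 ≡ 5 (mod 127)
5^2 = (5^1)^2 ≡ 5^2 = 25 ≡ 25 (mod 127)
5^4 = (5^2)^2 ≡ 25^2 = 625 ≡ 117 (mod 127)
So M = 117. Bashir computes K = M^7 mod 127.
117^1 ≡ 117 (mod 127)
117^2 = (117^1)^2 ≡ 117^2 = 13689 ≡ 100 (mod 127)
117^4 = (117^2)^2 ≡ 100^2 = 10000 ≡ 94 (mod 127)
117^7 = 117^4 · 117^2 · 117^1 ≡ 94 · 100 · 117 ≡ 107 (mod 127).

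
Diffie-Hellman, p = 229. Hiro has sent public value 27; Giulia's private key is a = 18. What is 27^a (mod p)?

Shared key K = 27^18 mod 229.
27^1 ≡ 27 (mod 229)
27^2 = (27^1)^2 ≡ 27^2 = 729 ≡ 42 (mod 229)
27^4 = (27^2)^2 ≡ 42^2 = 1764 ≡ 161 (mod 229)
27^8 = (27^4)^2 ≡ 161^2 = 25921 ≡ 44 (mod 229)
27^16 = (27^8)^2 ≡ 44^2 = 1936 ≡ 104 (mod 229)
27^18 = 27^16 · 27^2 ≡ 104 · 42 ≡ 17 (mod 229).

17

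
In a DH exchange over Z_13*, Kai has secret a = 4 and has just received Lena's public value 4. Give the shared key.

Shared key K = 4^4 mod 13.
4^1 ≡ 4 (mod 13)
4^2 = (4^1)^2 ≡ 4^2 = 16 ≡ 3 (mod 13)
4^4 = (4^2)^2 ≡ 3^2 = 9 ≡ 9 (mod 13)

9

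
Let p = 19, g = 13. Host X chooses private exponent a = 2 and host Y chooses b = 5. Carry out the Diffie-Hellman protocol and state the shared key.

Host X sends A = g^a mod p = 13^2 mod 19.
13^1 ≡ 13 (mod 19)
13^2 = (13^1)^2 ≡ 13^2 = 169 ≡ 17 (mod 19)
So A = 17. Host Y then computes K = A^b mod p = 17^5 mod 19.
17^1 ≡ 17 (mod 19)
17^2 = (17^1)^2 ≡ 17^2 = 289 ≡ 4 (mod 19)
17^4 = (17^2)^2 ≡ 4^2 = 16 ≡ 16 (mod 19)
17^5 = 17^4 · 17^1 ≡ 16 · 17 ≡ 6 (mod 19).

6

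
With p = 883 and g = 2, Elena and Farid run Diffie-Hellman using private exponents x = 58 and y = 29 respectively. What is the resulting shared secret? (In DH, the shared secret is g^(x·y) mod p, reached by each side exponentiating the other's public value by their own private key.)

445

Elena sends A = g^x mod p = 2^58 mod 883.
2^1 ≡ 2 (mod 883)
2^2 = (2^1)^2 ≡ 2^2 = 4 ≡ 4 (mod 883)
2^4 = (2^2)^2 ≡ 4^2 = 16 ≡ 16 (mod 883)
2^8 = (2^4)^2 ≡ 16^2 = 256 ≡ 256 (mod 883)
2^16 = (2^8)^2 ≡ 256^2 = 65536 ≡ 194 (mod 883)
2^32 = (2^16)^2 ≡ 194^2 = 37636 ≡ 550 (mod 883)
2^58 = 2^32 · 2^16 · 2^8 · 2^2 ≡ 550 · 194 · 256 · 4 ≡ 146 (mod 883).
So A = 146. Farid then computes K = A^y mod p = 146^29 mod 883.
146^1 ≡ 146 (mod 883)
146^2 = (146^1)^2 ≡ 146^2 = 21316 ≡ 124 (mod 883)
146^4 = (146^2)^2 ≡ 124^2 = 15376 ≡ 365 (mod 883)
146^8 = (146^4)^2 ≡ 365^2 = 133225 ≡ 775 (mod 883)
146^16 = (146^8)^2 ≡ 775^2 = 600625 ≡ 185 (mod 883)
146^29 = 146^16 · 146^8 · 146^4 · 146^1 ≡ 185 · 775 · 365 · 146 ≡ 445 (mod 883).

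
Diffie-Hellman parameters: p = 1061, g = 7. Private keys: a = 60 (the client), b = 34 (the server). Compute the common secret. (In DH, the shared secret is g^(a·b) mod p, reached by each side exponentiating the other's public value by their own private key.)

The client sends A = g^a mod p = 7^60 mod 1061.
7^1 ≡ 7 (mod 1061)
7^2 = (7^1)^2 ≡ 7^2 = 49 ≡ 49 (mod 1061)
7^4 = (7^2)^2 ≡ 49^2 = 2401 ≡ 279 (mod 1061)
7^8 = (7^4)^2 ≡ 279^2 = 77841 ≡ 388 (mod 1061)
7^16 = (7^8)^2 ≡ 388^2 = 150544 ≡ 943 (mod 1061)
7^32 = (7^16)^2 ≡ 943^2 = 889249 ≡ 131 (mod 1061)
7^60 = 7^32 · 7^16 · 7^8 · 7^4 ≡ 131 · 943 · 388 · 279 ≡ 978 (mod 1061).
So A = 978. The server then computes K = A^b mod p = 978^34 mod 1061.
978^1 ≡ 978 (mod 1061)
978^2 = (978^1)^2 ≡ 978^2 = 956484 ≡ 523 (mod 1061)
978^4 = (978^2)^2 ≡ 523^2 = 273529 ≡ 852 (mod 1061)
978^8 = (978^4)^2 ≡ 852^2 = 725904 ≡ 180 (mod 1061)
978^16 = (978^8)^2 ≡ 180^2 = 32400 ≡ 570 (mod 1061)
978^32 = (978^16)^2 ≡ 570^2 = 324900 ≡ 234 (mod 1061)
978^34 = 978^32 · 978^2 ≡ 234 · 523 ≡ 367 (mod 1061).

367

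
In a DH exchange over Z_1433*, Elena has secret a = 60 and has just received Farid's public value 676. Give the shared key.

170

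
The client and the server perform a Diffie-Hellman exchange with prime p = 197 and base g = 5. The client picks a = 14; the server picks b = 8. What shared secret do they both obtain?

The client sends A = g^a mod p = 5^14 mod 197.
5^1 ≡ 5 (mod 197)
5^2 = (5^1)^2 ≡ 5^2 = 25 ≡ 25 (mod 197)
5^4 = (5^2)^2 ≡ 25^2 = 625 ≡ 34 (mod 197)
5^8 = (5^4)^2 ≡ 34^2 = 1156 ≡ 171 (mod 197)
5^14 = 5^8 · 5^4 · 5^2 ≡ 171 · 34 · 25 ≡ 161 (mod 197).
So A = 161. The server then computes K = A^b mod p = 161^8 mod 197.
161^1 ≡ 161 (mod 197)
161^2 = (161^1)^2 ≡ 161^2 = 25921 ≡ 114 (mod 197)
161^4 = (161^2)^2 ≡ 114^2 = 12996 ≡ 191 (mod 197)
161^8 = (161^4)^2 ≡ 191^2 = 36481 ≡ 36 (mod 197)

36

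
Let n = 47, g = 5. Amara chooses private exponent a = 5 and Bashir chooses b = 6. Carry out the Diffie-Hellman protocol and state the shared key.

Bashir sends B = g^b mod n = 5^6 mod 47.
5^1 ≡ 5 (mod 47)
5^2 = (5^1)^2 ≡ 5^2 = 25 ≡ 25 (mod 47)
5^4 = (5^2)^2 ≡ 25^2 = 625 ≡ 14 (mod 47)
5^6 = 5^4 · 5^2 ≡ 14 · 25 ≡ 21 (mod 47).
So B = 21. Amara then computes K = B^a mod n = 21^5 mod 47.
21^1 ≡ 21 (mod 47)
21^2 = (21^1)^2 ≡ 21^2 = 441 ≡ 18 (mod 47)
21^4 = (21^2)^2 ≡ 18^2 = 324 ≡ 42 (mod 47)
21^5 = 21^4 · 21^1 ≡ 42 · 21 ≡ 36 (mod 47).

36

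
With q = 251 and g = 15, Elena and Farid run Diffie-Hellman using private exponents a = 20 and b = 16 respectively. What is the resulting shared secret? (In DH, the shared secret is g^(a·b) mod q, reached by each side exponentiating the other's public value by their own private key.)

4

Farid sends B = g^b mod q = 15^16 mod 251.
15^1 ≡ 15 (mod 251)
15^2 = (15^1)^2 ≡ 15^2 = 225 ≡ 225 (mod 251)
15^4 = (15^2)^2 ≡ 225^2 = 50625 ≡ 174 (mod 251)
15^8 = (15^4)^2 ≡ 174^2 = 30276 ≡ 156 (mod 251)
15^16 = (15^8)^2 ≡ 156^2 = 24336 ≡ 240 (mod 251)
So B = 240. Elena then computes K = B^a mod q = 240^20 mod 251.
240^1 ≡ 240 (mod 251)
240^2 = (240^1)^2 ≡ 240^2 = 57600 ≡ 121 (mod 251)
240^4 = (240^2)^2 ≡ 121^2 = 14641 ≡ 83 (mod 251)
240^8 = (240^4)^2 ≡ 83^2 = 6889 ≡ 112 (mod 251)
240^16 = (240^8)^2 ≡ 112^2 = 12544 ≡ 245 (mod 251)
240^20 = 240^16 · 240^4 ≡ 245 · 83 ≡ 4 (mod 251).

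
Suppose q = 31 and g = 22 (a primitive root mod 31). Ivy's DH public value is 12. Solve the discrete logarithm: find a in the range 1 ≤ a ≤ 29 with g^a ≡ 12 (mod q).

17

Try successive powers of 22 modulo 31:
22^1 ≡ 22
22^2 ≡ 19
22^3 ≡ 15
22^4 ≡ 20
22^5 ≡ 6
22^6 ≡ 8
22^7 ≡ 21
22^8 ≡ 28
22^9 ≡ 27
22^10 ≡ 5
22^11 ≡ 17
22^12 ≡ 2
22^13 ≡ 13
22^14 ≡ 7
22^15 ≡ 30
22^16 ≡ 9
22^17 ≡ 12
Found: a = 17.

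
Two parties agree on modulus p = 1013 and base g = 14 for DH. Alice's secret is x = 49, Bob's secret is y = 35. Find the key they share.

719

Alice sends A = g^x mod p = 14^49 mod 1013.
14^1 ≡ 14 (mod 1013)
14^2 = (14^1)^2 ≡ 14^2 = 196 ≡ 196 (mod 1013)
14^4 = (14^2)^2 ≡ 196^2 = 38416 ≡ 935 (mod 1013)
14^8 = (14^4)^2 ≡ 935^2 = 874225 ≡ 6 (mod 1013)
14^16 = (14^8)^2 ≡ 6^2 = 36 ≡ 36 (mod 1013)
14^32 = (14^16)^2 ≡ 36^2 = 1296 ≡ 283 (mod 1013)
14^49 = 14^32 · 14^16 · 14^1 ≡ 283 · 36 · 14 ≡ 812 (mod 1013).
So A = 812. Bob then computes K = A^y mod p = 812^35 mod 1013.
812^1 ≡ 812 (mod 1013)
812^2 = (812^1)^2 ≡ 812^2 = 659344 ≡ 894 (mod 1013)
812^4 = (812^2)^2 ≡ 894^2 = 799236 ≡ 992 (mod 1013)
812^8 = (812^4)^2 ≡ 992^2 = 984064 ≡ 441 (mod 1013)
812^16 = (812^8)^2 ≡ 441^2 = 194481 ≡ 998 (mod 1013)
812^32 = (812^16)^2 ≡ 998^2 = 996004 ≡ 225 (mod 1013)
812^35 = 812^32 · 812^2 · 812^1 ≡ 225 · 894 · 812 ≡ 719 (mod 1013).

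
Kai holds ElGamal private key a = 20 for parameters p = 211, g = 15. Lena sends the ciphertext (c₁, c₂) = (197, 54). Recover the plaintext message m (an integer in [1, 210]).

Shared mask s = c₁^a mod p = 197^20 mod 211.
197^1 ≡ 197 (mod 211)
197^2 = (197^1)^2 ≡ 197^2 = 38809 ≡ 196 (mod 211)
197^4 = (197^2)^2 ≡ 196^2 = 38416 ≡ 14 (mod 211)
197^8 = (197^4)^2 ≡ 14^2 = 196 ≡ 196 (mod 211)
197^16 = (197^8)^2 ≡ 196^2 = 38416 ≡ 14 (mod 211)
197^20 = 197^16 · 197^4 ≡ 14 · 14 ≡ 196 (mod 211).
So s = 196; s⁻¹ ≡ 14 (mod 211).
m = c₂ · s⁻¹ mod 211 = 54 · 14 mod 211 = 123.

123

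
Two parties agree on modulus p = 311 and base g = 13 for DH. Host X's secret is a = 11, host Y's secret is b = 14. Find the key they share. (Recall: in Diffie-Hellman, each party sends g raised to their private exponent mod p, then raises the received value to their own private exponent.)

Host Y sends B = g^b mod p = 13^14 mod 311.
13^1 ≡ 13 (mod 311)
13^2 = (13^1)^2 ≡ 13^2 = 169 ≡ 169 (mod 311)
13^4 = (13^2)^2 ≡ 169^2 = 28561 ≡ 260 (mod 311)
13^8 = (13^4)^2 ≡ 260^2 = 67600 ≡ 113 (mod 311)
13^14 = 13^8 · 13^4 · 13^2 ≡ 113 · 260 · 169 ≡ 105 (mod 311).
So B = 105. Host X then computes K = B^a mod p = 105^11 mod 311.
105^1 ≡ 105 (mod 311)
105^2 = (105^1)^2 ≡ 105^2 = 11025 ≡ 140 (mod 311)
105^4 = (105^2)^2 ≡ 140^2 = 19600 ≡ 7 (mod 311)
105^8 = (105^4)^2 ≡ 7^2 = 49 ≡ 49 (mod 311)
105^11 = 105^8 · 105^2 · 105^1 ≡ 49 · 140 · 105 ≡ 24 (mod 311).

24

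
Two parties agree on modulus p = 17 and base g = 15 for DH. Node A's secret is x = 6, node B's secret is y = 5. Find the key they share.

Node A sends A = g^x mod p = 15^6 mod 17.
15^1 ≡ 15 (mod 17)
15^2 = (15^1)^2 ≡ 15^2 = 225 ≡ 4 (mod 17)
15^4 = (15^2)^2 ≡ 4^2 = 16 ≡ 16 (mod 17)
15^6 = 15^4 · 15^2 ≡ 16 · 4 ≡ 13 (mod 17).
So A = 13. Node B then computes K = A^y mod p = 13^5 mod 17.
13^1 ≡ 13 (mod 17)
13^2 = (13^1)^2 ≡ 13^2 = 169 ≡ 16 (mod 17)
13^4 = (13^2)^2 ≡ 16^2 = 256 ≡ 1 (mod 17)
13^5 = 13^4 · 13^1 ≡ 1 · 13 ≡ 13 (mod 17).

13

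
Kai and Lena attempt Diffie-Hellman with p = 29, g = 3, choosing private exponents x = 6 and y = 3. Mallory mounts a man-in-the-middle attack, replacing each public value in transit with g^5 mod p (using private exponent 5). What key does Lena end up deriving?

26

Lena receives Mallory's public value M = 3^5 mod 29 instead of the honest one.
3^1 ≡ 3 (mod 29)
3^2 = (3^1)^2 ≡ 3^2 = 9 ≡ 9 (mod 29)
3^4 = (3^2)^2 ≡ 9^2 = 81 ≡ 23 (mod 29)
3^5 = 3^4 · 3^1 ≡ 23 · 3 ≡ 11 (mod 29).
So M = 11. Lena computes K = M^3 mod 29.
11^1 ≡ 11 (mod 29)
11^2 = (11^1)^2 ≡ 11^2 = 121 ≡ 5 (mod 29)
11^3 = 11^2 · 11^1 ≡ 5 · 11 ≡ 26 (mod 29).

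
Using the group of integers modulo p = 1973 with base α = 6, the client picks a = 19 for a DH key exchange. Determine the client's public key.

1603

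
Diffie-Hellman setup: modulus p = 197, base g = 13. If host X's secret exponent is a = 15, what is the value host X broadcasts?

50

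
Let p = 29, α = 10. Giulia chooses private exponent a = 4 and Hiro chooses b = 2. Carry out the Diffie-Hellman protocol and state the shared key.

Hiro sends B = α^b mod p = 10^2 mod 29.
10^1 ≡ 10 (mod 29)
10^2 = (10^1)^2 ≡ 10^2 = 100 ≡ 13 (mod 29)
So B = 13. Giulia then computes K = B^a mod p = 13^4 mod 29.
13^1 ≡ 13 (mod 29)
13^2 = (13^1)^2 ≡ 13^2 = 169 ≡ 24 (mod 29)
13^4 = (13^2)^2 ≡ 24^2 = 576 ≡ 25 (mod 29)

25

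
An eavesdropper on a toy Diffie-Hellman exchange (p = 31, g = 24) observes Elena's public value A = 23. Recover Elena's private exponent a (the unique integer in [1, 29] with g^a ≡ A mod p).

9

Try successive powers of 24 modulo 31:
24^1 ≡ 24
24^2 ≡ 18
24^3 ≡ 29
24^4 ≡ 14
24^5 ≡ 26
24^6 ≡ 4
24^7 ≡ 3
24^8 ≡ 10
24^9 ≡ 23
Found: a = 9.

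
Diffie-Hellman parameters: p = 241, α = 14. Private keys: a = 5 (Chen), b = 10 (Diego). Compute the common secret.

2

Chen sends A = α^a mod p = 14^5 mod 241.
14^1 ≡ 14 (mod 241)
14^2 = (14^1)^2 ≡ 14^2 = 196 ≡ 196 (mod 241)
14^4 = (14^2)^2 ≡ 196^2 = 38416 ≡ 97 (mod 241)
14^5 = 14^4 · 14^1 ≡ 97 · 14 ≡ 153 (mod 241).
So A = 153. Diego then computes K = A^b mod p = 153^10 mod 241.
153^1 ≡ 153 (mod 241)
153^2 = (153^1)^2 ≡ 153^2 = 23409 ≡ 32 (mod 241)
153^4 = (153^2)^2 ≡ 32^2 = 1024 ≡ 60 (mod 241)
153^8 = (153^4)^2 ≡ 60^2 = 3600 ≡ 226 (mod 241)
153^10 = 153^8 · 153^2 ≡ 226 · 32 ≡ 2 (mod 241).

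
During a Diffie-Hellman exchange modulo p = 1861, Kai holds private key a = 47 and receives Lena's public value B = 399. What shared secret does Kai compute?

670

Shared key K = 399^47 mod 1861.
399^1 ≡ 399 (mod 1861)
399^2 = (399^1)^2 ≡ 399^2 = 159201 ≡ 1016 (mod 1861)
399^4 = (399^2)^2 ≡ 1016^2 = 1032256 ≡ 1262 (mod 1861)
399^8 = (399^4)^2 ≡ 1262^2 = 1592644 ≡ 1489 (mod 1861)
399^16 = (399^8)^2 ≡ 1489^2 = 2217121 ≡ 670 (mod 1861)
399^32 = (399^16)^2 ≡ 670^2 = 448900 ≡ 399 (mod 1861)
399^47 = 399^32 · 399^8 · 399^4 · 399^2 · 399^1 ≡ 399 · 1489 · 1262 · 1016 · 399 ≡ 670 (mod 1861).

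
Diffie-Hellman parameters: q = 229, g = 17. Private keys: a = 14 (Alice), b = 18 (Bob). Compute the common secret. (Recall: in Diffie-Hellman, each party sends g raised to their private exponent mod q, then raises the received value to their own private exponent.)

57

Bob sends B = g^b mod q = 17^18 mod 229.
17^1 ≡ 17 (mod 229)
17^2 = (17^1)^2 ≡ 17^2 = 289 ≡ 60 (mod 229)
17^4 = (17^2)^2 ≡ 60^2 = 3600 ≡ 165 (mod 229)
17^8 = (17^4)^2 ≡ 165^2 = 27225 ≡ 203 (mod 229)
17^16 = (17^8)^2 ≡ 203^2 = 41209 ≡ 218 (mod 229)
17^18 = 17^16 · 17^2 ≡ 218 · 60 ≡ 27 (mod 229).
So B = 27. Alice then computes K = B^a mod q = 27^14 mod 229.
27^1 ≡ 27 (mod 229)
27^2 = (27^1)^2 ≡ 27^2 = 729 ≡ 42 (mod 229)
27^4 = (27^2)^2 ≡ 42^2 = 1764 ≡ 161 (mod 229)
27^8 = (27^4)^2 ≡ 161^2 = 25921 ≡ 44 (mod 229)
27^14 = 27^8 · 27^4 · 27^2 ≡ 44 · 161 · 42 ≡ 57 (mod 229).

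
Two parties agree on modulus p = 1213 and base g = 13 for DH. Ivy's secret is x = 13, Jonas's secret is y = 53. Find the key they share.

255

Jonas sends B = g^y mod p = 13^53 mod 1213.
13^1 ≡ 13 (mod 1213)
13^2 = (13^1)^2 ≡ 13^2 = 169 ≡ 169 (mod 1213)
13^4 = (13^2)^2 ≡ 169^2 = 28561 ≡ 662 (mod 1213)
13^8 = (13^4)^2 ≡ 662^2 = 438244 ≡ 351 (mod 1213)
13^16 = (13^8)^2 ≡ 351^2 = 123201 ≡ 688 (mod 1213)
13^32 = (13^16)^2 ≡ 688^2 = 473344 ≡ 274 (mod 1213)
13^53 = 13^32 · 13^16 · 13^4 · 13^1 ≡ 274 · 688 · 662 · 13 ≡ 144 (mod 1213).
So B = 144. Ivy then computes K = B^x mod p = 144^13 mod 1213.
144^1 ≡ 144 (mod 1213)
144^2 = (144^1)^2 ≡ 144^2 = 20736 ≡ 115 (mod 1213)
144^4 = (144^2)^2 ≡ 115^2 = 13225 ≡ 1095 (mod 1213)
144^8 = (144^4)^2 ≡ 1095^2 = 1199025 ≡ 581 (mod 1213)
144^13 = 144^8 · 144^4 · 144^1 ≡ 581 · 1095 · 144 ≡ 255 (mod 1213).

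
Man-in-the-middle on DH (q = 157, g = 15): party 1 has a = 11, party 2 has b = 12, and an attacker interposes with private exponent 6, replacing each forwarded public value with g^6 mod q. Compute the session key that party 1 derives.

141

Party 1 receives an attacker's public value M = 15^6 mod 157 instead of the honest one.
15^1 ≡ 15 (mod 157)
15^2 = (15^1)^2 ≡ 15^2 = 225 ≡ 68 (mod 157)
15^4 = (15^2)^2 ≡ 68^2 = 4624 ≡ 71 (mod 157)
15^6 = 15^4 · 15^2 ≡ 71 · 68 ≡ 118 (mod 157).
So M = 118. Party 1 computes K = M^11 mod 157.
118^1 ≡ 118 (mod 157)
118^2 = (118^1)^2 ≡ 118^2 = 13924 ≡ 108 (mod 157)
118^4 = (118^2)^2 ≡ 108^2 = 11664 ≡ 46 (mod 157)
118^8 = (118^4)^2 ≡ 46^2 = 2116 ≡ 75 (mod 157)
118^11 = 118^8 · 118^2 · 118^1 ≡ 75 · 108 · 118 ≡ 141 (mod 157).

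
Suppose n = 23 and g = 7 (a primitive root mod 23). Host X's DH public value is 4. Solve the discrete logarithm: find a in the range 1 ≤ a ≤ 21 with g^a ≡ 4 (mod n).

Try successive powers of 7 modulo 23:
7^1 ≡ 7
7^2 ≡ 3
7^3 ≡ 21
7^4 ≡ 9
7^5 ≡ 17
7^6 ≡ 4
Found: a = 6.

6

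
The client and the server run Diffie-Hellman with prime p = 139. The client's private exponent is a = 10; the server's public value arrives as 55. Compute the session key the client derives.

Shared key K = 55^10 mod 139.
55^1 ≡ 55 (mod 139)
55^2 = (55^1)^2 ≡ 55^2 = 3025 ≡ 106 (mod 139)
55^4 = (55^2)^2 ≡ 106^2 = 11236 ≡ 116 (mod 139)
55^8 = (55^4)^2 ≡ 116^2 = 13456 ≡ 112 (mod 139)
55^10 = 55^8 · 55^2 ≡ 112 · 106 ≡ 57 (mod 139).

57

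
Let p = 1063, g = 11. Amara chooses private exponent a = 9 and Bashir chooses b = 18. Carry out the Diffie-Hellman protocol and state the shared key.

Bashir sends B = g^b mod p = 11^18 mod 1063.
11^1 ≡ 11 (mod 1063)
11^2 = (11^1)^2 ≡ 11^2 = 121 ≡ 121 (mod 1063)
11^4 = (11^2)^2 ≡ 121^2 = 14641 ≡ 822 (mod 1063)
11^8 = (11^4)^2 ≡ 822^2 = 675684 ≡ 679 (mod 1063)
11^16 = (11^8)^2 ≡ 679^2 = 461041 ≡ 762 (mod 1063)
11^18 = 11^16 · 11^2 ≡ 762 · 121 ≡ 784 (mod 1063).
So B = 784. Amara then computes K = B^a mod p = 784^9 mod 1063.
784^1 ≡ 784 (mod 1063)
784^2 = (784^1)^2 ≡ 784^2 = 614656 ≡ 242 (mod 1063)
784^4 = (784^2)^2 ≡ 242^2 = 58564 ≡ 99 (mod 1063)
784^8 = (784^4)^2 ≡ 99^2 = 9801 ≡ 234 (mod 1063)
784^9 = 784^8 · 784^1 ≡ 234 · 784 ≡ 620 (mod 1063).

620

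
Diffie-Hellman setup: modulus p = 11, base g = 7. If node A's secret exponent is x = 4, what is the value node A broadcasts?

Public value = 7^4 mod 11.
7^1 ≡ 7 (mod 11)
7^2 = (7^1)^2 ≡ 7^2 = 49 ≡ 5 (mod 11)
7^4 = (7^2)^2 ≡ 5^2 = 25 ≡ 3 (mod 11)

3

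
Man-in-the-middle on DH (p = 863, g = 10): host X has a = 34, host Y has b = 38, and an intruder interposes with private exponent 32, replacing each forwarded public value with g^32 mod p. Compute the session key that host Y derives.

Host Y receives an intruder's public value M = 10^32 mod 863 instead of the honest one.
10^1 ≡ 10 (mod 863)
10^2 = (10^1)^2 ≡ 10^2 = 100 ≡ 100 (mod 863)
10^4 = (10^2)^2 ≡ 100^2 = 10000 ≡ 507 (mod 863)
10^8 = (10^4)^2 ≡ 507^2 = 257049 ≡ 738 (mod 863)
10^16 = (10^8)^2 ≡ 738^2 = 544644 ≡ 91 (mod 863)
10^32 = (10^16)^2 ≡ 91^2 = 8281 ≡ 514 (mod 863)
So M = 514. Host Y computes K = M^38 mod 863.
514^1 ≡ 514 (mod 863)
514^2 = (514^1)^2 ≡ 514^2 = 264196 ≡ 118 (mod 863)
514^4 = (514^2)^2 ≡ 118^2 = 13924 ≡ 116 (mod 863)
514^8 = (514^4)^2 ≡ 116^2 = 13456 ≡ 511 (mod 863)
514^16 = (514^8)^2 ≡ 511^2 = 261121 ≡ 495 (mod 863)
514^32 = (514^16)^2 ≡ 495^2 = 245025 ≡ 796 (mod 863)
514^38 = 514^32 · 514^4 · 514^2 ≡ 796 · 116 · 118 ≡ 273 (mod 863).

273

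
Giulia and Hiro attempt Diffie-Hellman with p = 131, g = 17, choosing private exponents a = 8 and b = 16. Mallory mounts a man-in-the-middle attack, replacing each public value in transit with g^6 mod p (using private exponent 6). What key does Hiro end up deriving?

Hiro receives Mallory's public value M = 17^6 mod 131 instead of the honest one.
17^1 ≡ 17 (mod 131)
17^2 = (17^1)^2 ≡ 17^2 = 289 ≡ 27 (mod 131)
17^4 = (17^2)^2 ≡ 27^2 = 729 ≡ 74 (mod 131)
17^6 = 17^4 · 17^2 ≡ 74 · 27 ≡ 33 (mod 131).
So M = 33. Hiro computes K = M^16 mod 131.
33^1 ≡ 33 (mod 131)
33^2 = (33^1)^2 ≡ 33^2 = 1089 ≡ 41 (mod 131)
33^4 = (33^2)^2 ≡ 41^2 = 1681 ≡ 109 (mod 131)
33^8 = (33^4)^2 ≡ 109^2 = 11881 ≡ 91 (mod 131)
33^16 = (33^8)^2 ≡ 91^2 = 8281 ≡ 28 (mod 131)

28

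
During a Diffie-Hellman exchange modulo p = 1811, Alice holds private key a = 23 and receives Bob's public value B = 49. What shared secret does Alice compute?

1641

Shared key K = 49^23 mod 1811.
49^1 ≡ 49 (mod 1811)
49^2 = (49^1)^2 ≡ 49^2 = 2401 ≡ 590 (mod 1811)
49^4 = (49^2)^2 ≡ 590^2 = 348100 ≡ 388 (mod 1811)
49^8 = (49^4)^2 ≡ 388^2 = 150544 ≡ 231 (mod 1811)
49^16 = (49^8)^2 ≡ 231^2 = 53361 ≡ 842 (mod 1811)
49^23 = 49^16 · 49^4 · 49^2 · 49^1 ≡ 842 · 388 · 590 · 49 ≡ 1641 (mod 1811).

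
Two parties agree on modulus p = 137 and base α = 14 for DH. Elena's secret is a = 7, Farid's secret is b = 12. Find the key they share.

88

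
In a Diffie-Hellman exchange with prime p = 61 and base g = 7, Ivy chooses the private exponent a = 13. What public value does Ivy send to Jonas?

55

Public value = 7^13 mod 61.
7^1 ≡ 7 (mod 61)
7^2 = (7^1)^2 ≡ 7^2 = 49 ≡ 49 (mod 61)
7^4 = (7^2)^2 ≡ 49^2 = 2401 ≡ 22 (mod 61)
7^8 = (7^4)^2 ≡ 22^2 = 484 ≡ 57 (mod 61)
7^13 = 7^8 · 7^4 · 7^1 ≡ 57 · 22 · 7 ≡ 55 (mod 61).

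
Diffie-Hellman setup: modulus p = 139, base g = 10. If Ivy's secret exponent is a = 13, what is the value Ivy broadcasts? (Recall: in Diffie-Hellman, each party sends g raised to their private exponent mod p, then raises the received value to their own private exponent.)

Public value = 10^13 mod 139.
10^1 ≡ 10 (mod 139)
10^2 = (10^1)^2 ≡ 10^2 = 100 ≡ 100 (mod 139)
10^4 = (10^2)^2 ≡ 100^2 = 10000 ≡ 131 (mod 139)
10^8 = (10^4)^2 ≡ 131^2 = 17161 ≡ 64 (mod 139)
10^13 = 10^8 · 10^4 · 10^1 ≡ 64 · 131 · 10 ≡ 23 (mod 139).

23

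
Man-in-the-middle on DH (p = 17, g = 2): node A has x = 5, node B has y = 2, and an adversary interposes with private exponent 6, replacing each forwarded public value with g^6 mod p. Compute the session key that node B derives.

Node B receives an adversary's public value M = 2^6 mod 17 instead of the honest one.
2^1 ≡ 2 (mod 17)
2^2 = (2^1)^2 ≡ 2^2 = 4 ≡ 4 (mod 17)
2^4 = (2^2)^2 ≡ 4^2 = 16 ≡ 16 (mod 17)
2^6 = 2^4 · 2^2 ≡ 16 · 4 ≡ 13 (mod 17).
So M = 13. Node B computes K = M^2 mod 17.
13^1 ≡ 13 (mod 17)
13^2 = (13^1)^2 ≡ 13^2 = 169 ≡ 16 (mod 17)

16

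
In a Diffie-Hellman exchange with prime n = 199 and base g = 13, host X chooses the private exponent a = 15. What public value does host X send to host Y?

132

Public value = 13^15 (mod 199).
13^1 ≡ 13 (mod 199)
13^2 = (13^1)^2 ≡ 13^2 = 169 ≡ 169 (mod 199)
13^4 = (13^2)^2 ≡ 169^2 = 28561 ≡ 104 (mod 199)
13^8 = (13^4)^2 ≡ 104^2 = 10816 ≡ 70 (mod 199)
13^15 = 13^8 · 13^4 · 13^2 · 13^1 ≡ 70 · 104 · 169 · 13 ≡ 132 (mod 199).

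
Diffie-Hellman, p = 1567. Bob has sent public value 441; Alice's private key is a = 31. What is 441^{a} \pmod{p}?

Shared key K = 441^31 mod 1567.
441^1 ≡ 441 (mod 1567)
441^2 = (441^1)^2 ≡ 441^2 = 194481 ≡ 173 (mod 1567)
441^4 = (441^2)^2 ≡ 173^2 = 29929 ≡ 156 (mod 1567)
441^8 = (441^4)^2 ≡ 156^2 = 24336 ≡ 831 (mod 1567)
441^16 = (441^8)^2 ≡ 831^2 = 690561 ≡ 1081 (mod 1567)
441^31 = 441^16 · 441^8 · 441^4 · 441^2 · 441^1 ≡ 1081 · 831 · 156 · 173 · 441 ≡ 1463 (mod 1567).

1463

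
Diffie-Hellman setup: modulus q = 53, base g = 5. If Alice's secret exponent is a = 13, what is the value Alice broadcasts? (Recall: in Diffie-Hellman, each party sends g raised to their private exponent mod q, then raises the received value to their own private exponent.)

Public value = 5^13 (mod 53).
5^1 ≡ 5 (mod 53)
5^2 = (5^1)^2 ≡ 5^2 = 25 ≡ 25 (mod 53)
5^4 = (5^2)^2 ≡ 25^2 = 625 ≡ 42 (mod 53)
5^8 = (5^4)^2 ≡ 42^2 = 1764 ≡ 15 (mod 53)
5^13 = 5^8 · 5^4 · 5^1 ≡ 15 · 42 · 5 ≡ 23 (mod 53).

23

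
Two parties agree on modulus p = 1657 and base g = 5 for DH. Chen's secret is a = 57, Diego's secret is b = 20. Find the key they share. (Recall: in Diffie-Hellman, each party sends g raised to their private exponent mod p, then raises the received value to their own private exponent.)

1641

Diego sends B = g^b mod p = 5^20 mod 1657.
5^1 ≡ 5 (mod 1657)
5^2 = (5^1)^2 ≡ 5^2 = 25 ≡ 25 (mod 1657)
5^4 = (5^2)^2 ≡ 25^2 = 625 ≡ 625 (mod 1657)
5^8 = (5^4)^2 ≡ 625^2 = 390625 ≡ 1230 (mod 1657)
5^16 = (5^8)^2 ≡ 1230^2 = 1512900 ≡ 59 (mod 1657)
5^20 = 5^16 · 5^4 ≡ 59 · 625 ≡ 421 (mod 1657).
So B = 421. Chen then computes K = B^a mod p = 421^57 mod 1657.
421^1 ≡ 421 (mod 1657)
421^2 = (421^1)^2 ≡ 421^2 = 177241 ≡ 1599 (mod 1657)
421^4 = (421^2)^2 ≡ 1599^2 = 2556801 ≡ 50 (mod 1657)
421^8 = (421^4)^2 ≡ 50^2 = 2500 ≡ 843 (mod 1657)
421^16 = (421^8)^2 ≡ 843^2 = 710649 ≡ 1453 (mod 1657)
421^32 = (421^16)^2 ≡ 1453^2 = 2111209 ≡ 191 (mod 1657)
421^57 = 421^32 · 421^16 · 421^8 · 421^1 ≡ 191 · 1453 · 843 · 421 ≡ 1641 (mod 1657).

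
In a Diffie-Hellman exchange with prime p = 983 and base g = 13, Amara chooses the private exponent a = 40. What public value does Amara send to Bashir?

Public value = 13^40 mod 983.
13^1 ≡ 13 (mod 983)
13^2 = (13^1)^2 ≡ 13^2 = 169 ≡ 169 (mod 983)
13^4 = (13^2)^2 ≡ 169^2 = 28561 ≡ 54 (mod 983)
13^8 = (13^4)^2 ≡ 54^2 = 2916 ≡ 950 (mod 983)
13^16 = (13^8)^2 ≡ 950^2 = 902500 ≡ 106 (mod 983)
13^32 = (13^16)^2 ≡ 106^2 = 11236 ≡ 423 (mod 983)
13^40 = 13^32 · 13^8 ≡ 423 · 950 ≡ 786 (mod 983).

786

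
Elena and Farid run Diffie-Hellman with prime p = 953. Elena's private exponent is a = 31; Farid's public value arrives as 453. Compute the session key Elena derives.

178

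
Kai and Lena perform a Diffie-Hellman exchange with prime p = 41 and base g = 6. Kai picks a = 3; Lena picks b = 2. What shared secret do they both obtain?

Lena sends B = g^b mod p = 6^2 mod 41.
6^1 ≡ 6 (mod 41)
6^2 = (6^1)^2 ≡ 6^2 = 36 ≡ 36 (mod 41)
So B = 36. Kai then computes K = B^a mod p = 36^3 mod 41.
36^1 ≡ 36 (mod 41)
36^2 = (36^1)^2 ≡ 36^2 = 1296 ≡ 25 (mod 41)
36^3 = 36^2 · 36^1 ≡ 25 · 36 ≡ 39 (mod 41).

39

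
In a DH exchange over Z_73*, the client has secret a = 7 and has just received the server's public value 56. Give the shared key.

Shared key K = 56^7 mod 73.
56^1 ≡ 56 (mod 73)
56^2 = (56^1)^2 ≡ 56^2 = 3136 ≡ 70 (mod 73)
56^4 = (56^2)^2 ≡ 70^2 = 4900 ≡ 9 (mod 73)
56^7 = 56^4 · 56^2 · 56^1 ≡ 9 · 70 · 56 ≡ 21 (mod 73).

21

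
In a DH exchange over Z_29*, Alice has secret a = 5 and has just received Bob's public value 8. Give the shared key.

27

Shared key K = 8^5 mod 29.
8^1 ≡ 8 (mod 29)
8^2 = (8^1)^2 ≡ 8^2 = 64 ≡ 6 (mod 29)
8^4 = (8^2)^2 ≡ 6^2 = 36 ≡ 7 (mod 29)
8^5 = 8^4 · 8^1 ≡ 7 · 8 ≡ 27 (mod 29).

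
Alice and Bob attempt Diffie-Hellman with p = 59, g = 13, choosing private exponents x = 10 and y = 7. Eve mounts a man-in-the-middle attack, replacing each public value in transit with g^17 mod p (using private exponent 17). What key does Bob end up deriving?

Bob receives Eve's public value M = 13^17 mod 59 instead of the honest one.
13^1 ≡ 13 (mod 59)
13^2 = (13^1)^2 ≡ 13^2 = 169 ≡ 51 (mod 59)
13^4 = (13^2)^2 ≡ 51^2 = 2601 ≡ 5 (mod 59)
13^8 = (13^4)^2 ≡ 5^2 = 25 ≡ 25 (mod 59)
13^16 = (13^8)^2 ≡ 25^2 = 625 ≡ 35 (mod 59)
13^17 = 13^16 · 13^1 ≡ 35 · 13 ≡ 42 (mod 59).
So M = 42. Bob computes K = M^7 mod 59.
42^1 ≡ 42 (mod 59)
42^2 = (42^1)^2 ≡ 42^2 = 1764 ≡ 53 (mod 59)
42^4 = (42^2)^2 ≡ 53^2 = 2809 ≡ 36 (mod 59)
42^7 = 42^4 · 42^2 · 42^1 ≡ 36 · 53 · 42 ≡ 14 (mod 59).

14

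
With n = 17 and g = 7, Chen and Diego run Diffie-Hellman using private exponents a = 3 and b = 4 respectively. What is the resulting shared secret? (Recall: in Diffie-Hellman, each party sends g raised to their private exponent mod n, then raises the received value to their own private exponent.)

13

Diego sends B = g^b mod n = 7^4 mod 17.
7^1 ≡ 7 (mod 17)
7^2 = (7^1)^2 ≡ 7^2 = 49 ≡ 15 (mod 17)
7^4 = (7^2)^2 ≡ 15^2 = 225 ≡ 4 (mod 17)
So B = 4. Chen then computes K = B^a mod n = 4^3 mod 17.
4^1 ≡ 4 (mod 17)
4^2 = (4^1)^2 ≡ 4^2 = 16 ≡ 16 (mod 17)
4^3 = 4^2 · 4^1 ≡ 16 · 4 ≡ 13 (mod 17).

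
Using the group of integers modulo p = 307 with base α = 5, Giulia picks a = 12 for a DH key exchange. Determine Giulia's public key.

Public value = 5^12 (mod 307).
5^1 ≡ 5 (mod 307)
5^2 = (5^1)^2 ≡ 5^2 = 25 ≡ 25 (mod 307)
5^4 = (5^2)^2 ≡ 25^2 = 625 ≡ 11 (mod 307)
5^8 = (5^4)^2 ≡ 11^2 = 121 ≡ 121 (mod 307)
5^12 = 5^8 · 5^4 ≡ 121 · 11 ≡ 103 (mod 307).

103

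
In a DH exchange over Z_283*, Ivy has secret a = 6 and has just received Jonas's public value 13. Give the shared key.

244

Shared key K = 13^6 mod 283.
13^1 ≡ 13 (mod 283)
13^2 = (13^1)^2 ≡ 13^2 = 169 ≡ 169 (mod 283)
13^4 = (13^2)^2 ≡ 169^2 = 28561 ≡ 261 (mod 283)
13^6 = 13^4 · 13^2 ≡ 261 · 169 ≡ 244 (mod 283).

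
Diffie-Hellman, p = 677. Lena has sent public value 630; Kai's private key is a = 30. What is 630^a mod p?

631

Shared key K = 630^30 mod 677.
630^1 ≡ 630 (mod 677)
630^2 = (630^1)^2 ≡ 630^2 = 396900 ≡ 178 (mod 677)
630^4 = (630^2)^2 ≡ 178^2 = 31684 ≡ 542 (mod 677)
630^8 = (630^4)^2 ≡ 542^2 = 293764 ≡ 623 (mod 677)
630^16 = (630^8)^2 ≡ 623^2 = 388129 ≡ 208 (mod 677)
630^30 = 630^16 · 630^8 · 630^4 · 630^2 ≡ 208 · 623 · 542 · 178 ≡ 631 (mod 677).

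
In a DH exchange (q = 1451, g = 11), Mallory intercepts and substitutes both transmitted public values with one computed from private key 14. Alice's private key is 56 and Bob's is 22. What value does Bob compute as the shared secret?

Bob receives Mallory's public value M = 11^14 mod 1451 instead of the honest one.
11^1 ≡ 11 (mod 1451)
11^2 = (11^1)^2 ≡ 11^2 = 121 ≡ 121 (mod 1451)
11^4 = (11^2)^2 ≡ 121^2 = 14641 ≡ 131 (mod 1451)
11^8 = (11^4)^2 ≡ 131^2 = 17161 ≡ 1200 (mod 1451)
11^14 = 11^8 · 11^4 · 11^2 ≡ 1200 · 131 · 121 ≡ 41 (mod 1451).
So M = 41. Bob computes K = M^22 mod 1451.
41^1 ≡ 41 (mod 1451)
41^2 = (41^1)^2 ≡ 41^2 = 1681 ≡ 230 (mod 1451)
41^4 = (41^2)^2 ≡ 230^2 = 52900 ≡ 664 (mod 1451)
41^8 = (41^4)^2 ≡ 664^2 = 440896 ≡ 1243 (mod 1451)
41^16 = (41^8)^2 ≡ 1243^2 = 1545049 ≡ 1185 (mod 1451)
41^22 = 41^16 · 41^4 · 41^2 ≡ 1185 · 664 · 230 ≡ 127 (mod 1451).

127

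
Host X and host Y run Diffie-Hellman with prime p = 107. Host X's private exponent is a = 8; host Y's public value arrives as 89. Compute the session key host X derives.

81

Shared key K = 89^8 mod 107.
89^1 ≡ 89 (mod 107)
89^2 = (89^1)^2 ≡ 89^2 = 7921 ≡ 3 (mod 107)
89^4 = (89^2)^2 ≡ 3^2 = 9 ≡ 9 (mod 107)
89^8 = (89^4)^2 ≡ 9^2 = 81 ≡ 81 (mod 107)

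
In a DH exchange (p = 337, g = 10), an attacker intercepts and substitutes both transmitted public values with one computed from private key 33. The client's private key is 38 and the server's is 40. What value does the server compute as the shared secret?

273

The server receives an attacker's public value M = 10^33 mod 337 instead of the honest one.
10^1 ≡ 10 (mod 337)
10^2 = (10^1)^2 ≡ 10^2 = 100 ≡ 100 (mod 337)
10^4 = (10^2)^2 ≡ 100^2 = 10000 ≡ 227 (mod 337)
10^8 = (10^4)^2 ≡ 227^2 = 51529 ≡ 305 (mod 337)
10^16 = (10^8)^2 ≡ 305^2 = 93025 ≡ 13 (mod 337)
10^32 = (10^16)^2 ≡ 13^2 = 169 ≡ 169 (mod 337)
10^33 = 10^32 · 10^1 ≡ 169 · 10 ≡ 5 (mod 337).
So M = 5. The server computes K = M^40 mod 337.
5^1 ≡ 5 (mod 337)
5^2 = (5^1)^2 ≡ 5^2 = 25 ≡ 25 (mod 337)
5^4 = (5^2)^2 ≡ 25^2 = 625 ≡ 288 (mod 337)
5^8 = (5^4)^2 ≡ 288^2 = 82944 ≡ 42 (mod 337)
5^16 = (5^8)^2 ≡ 42^2 = 1764 ≡ 79 (mod 337)
5^32 = (5^16)^2 ≡ 79^2 = 6241 ≡ 175 (mod 337)
5^40 = 5^32 · 5^8 ≡ 175 · 42 ≡ 273 (mod 337).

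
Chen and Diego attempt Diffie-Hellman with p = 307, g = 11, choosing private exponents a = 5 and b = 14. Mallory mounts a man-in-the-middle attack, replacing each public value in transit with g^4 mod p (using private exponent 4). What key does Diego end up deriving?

41

Diego receives Mallory's public value M = 11^4 mod 307 instead of the honest one.
11^1 ≡ 11 (mod 307)
11^2 = (11^1)^2 ≡ 11^2 = 121 ≡ 121 (mod 307)
11^4 = (11^2)^2 ≡ 121^2 = 14641 ≡ 212 (mod 307)
So M = 212. Diego computes K = M^14 mod 307.
212^1 ≡ 212 (mod 307)
212^2 = (212^1)^2 ≡ 212^2 = 44944 ≡ 122 (mod 307)
212^4 = (212^2)^2 ≡ 122^2 = 14884 ≡ 148 (mod 307)
212^8 = (212^4)^2 ≡ 148^2 = 21904 ≡ 107 (mod 307)
212^14 = 212^8 · 212^4 · 212^2 ≡ 107 · 148 · 122 ≡ 41 (mod 307).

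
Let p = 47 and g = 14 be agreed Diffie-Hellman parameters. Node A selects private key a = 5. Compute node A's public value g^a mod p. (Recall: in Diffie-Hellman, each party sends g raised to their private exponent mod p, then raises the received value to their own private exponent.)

3

Public value = 14^5 mod 47.
14^1 ≡ 14 (mod 47)
14^2 = (14^1)^2 ≡ 14^2 = 196 ≡ 8 (mod 47)
14^4 = (14^2)^2 ≡ 8^2 = 64 ≡ 17 (mod 47)
14^5 = 14^4 · 14^1 ≡ 17 · 14 ≡ 3 (mod 47).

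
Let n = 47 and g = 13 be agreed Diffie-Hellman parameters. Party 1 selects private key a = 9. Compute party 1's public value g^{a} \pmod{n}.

11

Public value = 13^{9} \pmod{47}.
13^1 ≡ 13 (mod 47)
13^2 = (13^1)^2 ≡ 13^2 = 169 ≡ 28 (mod 47)
13^4 = (13^2)^2 ≡ 28^2 = 784 ≡ 32 (mod 47)
13^8 = (13^4)^2 ≡ 32^2 = 1024 ≡ 37 (mod 47)
13^9 = 13^8 · 13^1 ≡ 37 · 13 ≡ 11 (mod 47).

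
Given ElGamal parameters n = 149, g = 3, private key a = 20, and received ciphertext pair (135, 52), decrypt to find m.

Shared mask s = c₁^a mod n = 135^20 mod 149.
135^1 ≡ 135 (mod 149)
135^2 = (135^1)^2 ≡ 135^2 = 18225 ≡ 47 (mod 149)
135^4 = (135^2)^2 ≡ 47^2 = 2209 ≡ 123 (mod 149)
135^8 = (135^4)^2 ≡ 123^2 = 15129 ≡ 80 (mod 149)
135^16 = (135^8)^2 ≡ 80^2 = 6400 ≡ 142 (mod 149)
135^20 = 135^16 · 135^4 ≡ 142 · 123 ≡ 33 (mod 149).
So s = 33; s⁻¹ ≡ 140 (mod 149).
m = c₂ · s⁻¹ mod 149 = 52 · 140 mod 149 = 128.

128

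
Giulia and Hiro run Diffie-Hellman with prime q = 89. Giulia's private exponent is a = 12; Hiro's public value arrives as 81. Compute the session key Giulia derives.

8

Shared key K = 81^12 mod 89.
81^1 ≡ 81 (mod 89)
81^2 = (81^1)^2 ≡ 81^2 = 6561 ≡ 64 (mod 89)
81^4 = (81^2)^2 ≡ 64^2 = 4096 ≡ 2 (mod 89)
81^8 = (81^4)^2 ≡ 2^2 = 4 ≡ 4 (mod 89)
81^12 = 81^8 · 81^4 ≡ 4 · 2 ≡ 8 (mod 89).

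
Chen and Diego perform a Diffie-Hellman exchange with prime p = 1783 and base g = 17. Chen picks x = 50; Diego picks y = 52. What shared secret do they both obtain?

1305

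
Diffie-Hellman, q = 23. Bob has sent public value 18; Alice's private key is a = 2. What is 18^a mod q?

Shared key K = 18^2 mod 23.
18^1 ≡ 18 (mod 23)
18^2 = (18^1)^2 ≡ 18^2 = 324 ≡ 2 (mod 23)

2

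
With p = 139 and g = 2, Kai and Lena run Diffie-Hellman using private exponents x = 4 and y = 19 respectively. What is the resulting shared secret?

11

Lena sends B = g^y mod p = 2^19 mod 139.
2^1 ≡ 2 (mod 139)
2^2 = (2^1)^2 ≡ 2^2 = 4 ≡ 4 (mod 139)
2^4 = (2^2)^2 ≡ 4^2 = 16 ≡ 16 (mod 139)
2^8 = (2^4)^2 ≡ 16^2 = 256 ≡ 117 (mod 139)
2^16 = (2^8)^2 ≡ 117^2 = 13689 ≡ 67 (mod 139)
2^19 = 2^16 · 2^2 · 2^1 ≡ 67 · 4 · 2 ≡ 119 (mod 139).
So B = 119. Kai then computes K = B^x mod p = 119^4 mod 139.
119^1 ≡ 119 (mod 139)
119^2 = (119^1)^2 ≡ 119^2 = 14161 ≡ 122 (mod 139)
119^4 = (119^2)^2 ≡ 122^2 = 14884 ≡ 11 (mod 139)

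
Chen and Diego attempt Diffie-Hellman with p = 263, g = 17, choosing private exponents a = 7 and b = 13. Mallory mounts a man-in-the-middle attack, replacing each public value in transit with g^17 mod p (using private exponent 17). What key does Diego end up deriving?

144

Diego receives Mallory's public value M = 17^17 mod 263 instead of the honest one.
17^1 ≡ 17 (mod 263)
17^2 = (17^1)^2 ≡ 17^2 = 289 ≡ 26 (mod 263)
17^4 = (17^2)^2 ≡ 26^2 = 676 ≡ 150 (mod 263)
17^8 = (17^4)^2 ≡ 150^2 = 22500 ≡ 145 (mod 263)
17^16 = (17^8)^2 ≡ 145^2 = 21025 ≡ 248 (mod 263)
17^17 = 17^16 · 17^1 ≡ 248 · 17 ≡ 8 (mod 263).
So M = 8. Diego computes K = M^13 mod 263.
8^1 ≡ 8 (mod 263)
8^2 = (8^1)^2 ≡ 8^2 = 64 ≡ 64 (mod 263)
8^4 = (8^2)^2 ≡ 64^2 = 4096 ≡ 151 (mod 263)
8^8 = (8^4)^2 ≡ 151^2 = 22801 ≡ 183 (mod 263)
8^13 = 8^8 · 8^4 · 8^1 ≡ 183 · 151 · 8 ≡ 144 (mod 263).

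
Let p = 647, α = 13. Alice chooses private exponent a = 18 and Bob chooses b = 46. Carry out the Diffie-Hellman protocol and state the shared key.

271

Alice sends A = α^a mod p = 13^18 mod 647.
13^1 ≡ 13 (mod 647)
13^2 = (13^1)^2 ≡ 13^2 = 169 ≡ 169 (mod 647)
13^4 = (13^2)^2 ≡ 169^2 = 28561 ≡ 93 (mod 647)
13^8 = (13^4)^2 ≡ 93^2 = 8649 ≡ 238 (mod 647)
13^16 = (13^8)^2 ≡ 238^2 = 56644 ≡ 355 (mod 647)
13^18 = 13^16 · 13^2 ≡ 355 · 169 ≡ 471 (mod 647).
So A = 471. Bob then computes K = A^b mod p = 471^46 mod 647.
471^1 ≡ 471 (mod 647)
471^2 = (471^1)^2 ≡ 471^2 = 221841 ≡ 567 (mod 647)
471^4 = (471^2)^2 ≡ 567^2 = 321489 ≡ 577 (mod 647)
471^8 = (471^4)^2 ≡ 577^2 = 332929 ≡ 371 (mod 647)
471^16 = (471^8)^2 ≡ 371^2 = 137641 ≡ 477 (mod 647)
471^32 = (471^16)^2 ≡ 477^2 = 227529 ≡ 432 (mod 647)
471^46 = 471^32 · 471^8 · 471^4 · 471^2 ≡ 432 · 371 · 577 · 567 ≡ 271 (mod 647).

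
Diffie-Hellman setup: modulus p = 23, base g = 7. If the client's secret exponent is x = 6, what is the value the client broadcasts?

Public value = 7^6 mod 23.
7^1 ≡ 7 (mod 23)
7^2 = (7^1)^2 ≡ 7^2 = 49 ≡ 3 (mod 23)
7^4 = (7^2)^2 ≡ 3^2 = 9 ≡ 9 (mod 23)
7^6 = 7^4 · 7^2 ≡ 9 · 3 ≡ 4 (mod 23).

4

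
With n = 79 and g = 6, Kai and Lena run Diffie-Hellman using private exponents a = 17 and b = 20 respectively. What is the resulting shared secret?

Kai sends A = g^a mod n = 6^17 mod 79.
6^1 ≡ 6 (mod 79)
6^2 = (6^1)^2 ≡ 6^2 = 36 ≡ 36 (mod 79)
6^4 = (6^2)^2 ≡ 36^2 = 1296 ≡ 32 (mod 79)
6^8 = (6^4)^2 ≡ 32^2 = 1024 ≡ 76 (mod 79)
6^16 = (6^8)^2 ≡ 76^2 = 5776 ≡ 9 (mod 79)
6^17 = 6^16 · 6^1 ≡ 9 · 6 ≡ 54 (mod 79).
So A = 54. Lena then computes K = A^b mod n = 54^20 mod 79.
54^1 ≡ 54 (mod 79)
54^2 = (54^1)^2 ≡ 54^2 = 2916 ≡ 72 (mod 79)
54^4 = (54^2)^2 ≡ 72^2 = 5184 ≡ 49 (mod 79)
54^8 = (54^4)^2 ≡ 49^2 = 2401 ≡ 31 (mod 79)
54^16 = (54^8)^2 ≡ 31^2 = 961 ≡ 13 (mod 79)
54^20 = 54^16 · 54^4 ≡ 13 · 49 ≡ 5 (mod 79).

5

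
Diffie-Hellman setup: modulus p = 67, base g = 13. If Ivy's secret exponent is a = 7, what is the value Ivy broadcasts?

Public value = 13^7 mod 67.
13^1 ≡ 13 (mod 67)
13^2 = (13^1)^2 ≡ 13^2 = 169 ≡ 35 (mod 67)
13^4 = (13^2)^2 ≡ 35^2 = 1225 ≡ 19 (mod 67)
13^7 = 13^4 · 13^2 · 13^1 ≡ 19 · 35 · 13 ≡ 2 (mod 67).

2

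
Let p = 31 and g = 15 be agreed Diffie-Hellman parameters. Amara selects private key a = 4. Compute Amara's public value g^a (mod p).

Public value = 15^4 (mod 31).
15^1 ≡ 15 (mod 31)
15^2 = (15^1)^2 ≡ 15^2 = 225 ≡ 8 (mod 31)
15^4 = (15^2)^2 ≡ 8^2 = 64 ≡ 2 (mod 31)

2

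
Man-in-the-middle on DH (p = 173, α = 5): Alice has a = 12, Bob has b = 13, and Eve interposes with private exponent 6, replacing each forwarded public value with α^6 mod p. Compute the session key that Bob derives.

Bob receives Eve's public value M = 5^6 mod 173 instead of the honest one.
5^1 ≡ 5 (mod 173)
5^2 = (5^1)^2 ≡ 5^2 = 25 ≡ 25 (mod 173)
5^4 = (5^2)^2 ≡ 25^2 = 625 ≡ 106 (mod 173)
5^6 = 5^4 · 5^2 ≡ 106 · 25 ≡ 55 (mod 173).
So M = 55. Bob computes K = M^13 mod 173.
55^1 ≡ 55 (mod 173)
55^2 = (55^1)^2 ≡ 55^2 = 3025 ≡ 84 (mod 173)
55^4 = (55^2)^2 ≡ 84^2 = 7056 ≡ 136 (mod 173)
55^8 = (55^4)^2 ≡ 136^2 = 18496 ≡ 158 (mod 173)
55^13 = 55^8 · 55^4 · 55^1 ≡ 158 · 136 · 55 ≡ 77 (mod 173).

77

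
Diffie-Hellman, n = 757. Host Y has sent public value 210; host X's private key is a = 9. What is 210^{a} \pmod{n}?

Shared key K = 210^9 mod 757.
210^1 ≡ 210 (mod 757)
210^2 = (210^1)^2 ≡ 210^2 = 44100 ≡ 194 (mod 757)
210^4 = (210^2)^2 ≡ 194^2 = 37636 ≡ 543 (mod 757)
210^8 = (210^4)^2 ≡ 543^2 = 294849 ≡ 376 (mod 757)
210^9 = 210^8 · 210^1 ≡ 376 · 210 ≡ 232 (mod 757).

232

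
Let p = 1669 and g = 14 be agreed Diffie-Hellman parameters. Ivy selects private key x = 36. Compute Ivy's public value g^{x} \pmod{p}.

Public value = 14^{36} \pmod{1669}.
14^1 ≡ 14 (mod 1669)
14^2 = (14^1)^2 ≡ 14^2 = 196 ≡ 196 (mod 1669)
14^4 = (14^2)^2 ≡ 196^2 = 38416 ≡ 29 (mod 1669)
14^8 = (14^4)^2 ≡ 29^2 = 841 ≡ 841 (mod 1669)
14^16 = (14^8)^2 ≡ 841^2 = 707281 ≡ 1294 (mod 1669)
14^32 = (14^16)^2 ≡ 1294^2 = 1674436 ≡ 429 (mod 1669)
14^36 = 14^32 · 14^4 ≡ 429 · 29 ≡ 758 (mod 1669).

758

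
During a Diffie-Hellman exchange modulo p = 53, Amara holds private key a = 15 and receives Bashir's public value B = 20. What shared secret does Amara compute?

22

Shared key K = 20^15 mod 53.
20^1 ≡ 20 (mod 53)
20^2 = (20^1)^2 ≡ 20^2 = 400 ≡ 29 (mod 53)
20^4 = (20^2)^2 ≡ 29^2 = 841 ≡ 46 (mod 53)
20^8 = (20^4)^2 ≡ 46^2 = 2116 ≡ 49 (mod 53)
20^15 = 20^8 · 20^4 · 20^2 · 20^1 ≡ 49 · 46 · 29 · 20 ≡ 22 (mod 53).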